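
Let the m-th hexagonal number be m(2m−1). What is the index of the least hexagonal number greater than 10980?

75

Solve n(2n−1) > 10980 for integer n.
The largest n with value ≤ 10980 is 74 (since 10878 ≤ 10980 < 11175), so the first above is n = 75, value 11175.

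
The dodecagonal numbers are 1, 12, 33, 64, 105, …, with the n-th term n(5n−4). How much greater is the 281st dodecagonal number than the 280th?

Consecutive dodecagonal numbers differ by 10n − 9: here 10·281 − 9 = 2801.

2801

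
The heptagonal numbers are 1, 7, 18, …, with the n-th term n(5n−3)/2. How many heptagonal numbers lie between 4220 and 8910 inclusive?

The n-th heptagonal number is n(5n−3)/2.
Smallest index with value ≥ 4220: n = 42 (giving 4347).
Largest index with value ≤ 8910: n = 60 (giving 8910).
Indices 42 through 60: 19 terms.

19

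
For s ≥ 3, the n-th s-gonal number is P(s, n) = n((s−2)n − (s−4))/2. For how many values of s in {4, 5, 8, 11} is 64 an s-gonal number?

s = 4: P(4, 8) = 64. ✓
s = 5: P(5, 6) = 51 and P(5, 7) = 70; 64 is not s-gonal.
s = 8: P(8, 4) = 40 and P(8, 5) = 65; 64 is not s-gonal.
s = 11: P(11, 4) = 58 and P(11, 5) = 95; 64 is not s-gonal.
Hits: s ∈ {4} → 1.

1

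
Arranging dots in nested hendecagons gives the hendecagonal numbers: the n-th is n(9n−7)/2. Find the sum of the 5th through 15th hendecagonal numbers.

Σ i(9i−7)/2 = (9Σi² − 7Σi) / 2 over i = 5..15.
Σi = 120 − 10 = 110 and Σi² = 1240 − 30 = 1210.
(9·1210 − 7·110) / 2 = 10120/2 = 5060.

5060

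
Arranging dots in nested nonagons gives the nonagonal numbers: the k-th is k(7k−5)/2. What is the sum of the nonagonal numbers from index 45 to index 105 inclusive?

1255685

Σ i(7i−5)/2 = (7Σi² − 5Σi) / 2 over i = 45..105.
Σi = 5565 − 990 = 4575 and Σi² = 391405 − 29370 = 362035.
(7·362035 − 5·4575) / 2 = 2511370/2 = 1255685.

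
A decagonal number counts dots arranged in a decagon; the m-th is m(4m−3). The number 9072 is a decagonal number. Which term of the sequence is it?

48

Set n(4n−3) = 9072, giving 4n² − 3n − 9072 = 0.
The discriminant is 9 + 16·9072 = 145161, and √145161 = 381.
So n = (3 + 381) / 8 = 384/8 = 48.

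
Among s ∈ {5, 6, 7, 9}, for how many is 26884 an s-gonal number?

s = 5: P(5, 134) = 26867 and P(5, 135) = 27270; 26884 is not s-gonal.
s = 6: P(6, 116) = 26796 and P(6, 117) = 27261; 26884 is not s-gonal.
s = 7: P(7, 104) = 26884. ✓
s = 9: P(9, 88) = 26884. ✓
Hits: s ∈ {7, 9} → 2.

2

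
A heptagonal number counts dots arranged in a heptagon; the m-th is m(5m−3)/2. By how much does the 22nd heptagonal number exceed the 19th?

22·(5·22 − 3)/2 = 1177 and 19·(5·19 − 3)/2 = 874.
Difference: 1177 − 874 = 303.

303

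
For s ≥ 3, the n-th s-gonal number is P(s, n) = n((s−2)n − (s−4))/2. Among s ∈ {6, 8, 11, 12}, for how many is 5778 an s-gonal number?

s = 6: P(6, 54) = 5778. ✓
s = 8: P(8, 44) = 5720 and P(8, 45) = 5985; 5778 is not s-gonal.
s = 11: P(11, 36) = 5706 and P(11, 37) = 6031; 5778 is not s-gonal.
s = 12: P(12, 34) = 5644 and P(12, 35) = 5985; 5778 is not s-gonal.
Hits: s ∈ {6} → 1.

1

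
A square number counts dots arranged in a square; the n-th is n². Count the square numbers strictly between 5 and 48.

4

The n-th square number is n².
Smallest index with value > 5: n = 3 (giving 9).
Largest index with value < 48: n = 6 (giving 36).
Indices 3 through 6: 4 terms.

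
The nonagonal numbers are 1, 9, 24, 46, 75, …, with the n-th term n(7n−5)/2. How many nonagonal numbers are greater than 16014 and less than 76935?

The n-th nonagonal number is n(7n−5)/2.
Smallest index with value > 16014: n = 69 (giving 16491).
Largest index with value < 76935: n = 148 (giving 76294).
Indices 69 through 148: 80 terms.

80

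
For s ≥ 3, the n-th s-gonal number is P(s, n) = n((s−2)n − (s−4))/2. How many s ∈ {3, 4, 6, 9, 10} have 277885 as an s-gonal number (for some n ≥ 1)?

s = 3: P(3, 745) = 277885. ✓
s = 4: P(4, 527) = 277729 and P(4, 528) = 278784; 277885 is not s-gonal.
s = 6: P(6, 373) = 277885. ✓
s = 9: P(9, 282) = 277629 and P(9, 283) = 279604; 277885 is not s-gonal.
s = 10: P(10, 263) = 275887 and P(10, 264) = 277992; 277885 is not s-gonal.
Hits: s ∈ {3, 6} → 2.

2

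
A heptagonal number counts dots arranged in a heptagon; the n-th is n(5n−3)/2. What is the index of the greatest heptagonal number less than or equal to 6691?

Solve n(5n−3)/2 ≤ 6691 for integer n.
n = 52 gives 6682 ≤ 6691, while n = 53 gives 6943 > 6691; so the answer is index 52.

52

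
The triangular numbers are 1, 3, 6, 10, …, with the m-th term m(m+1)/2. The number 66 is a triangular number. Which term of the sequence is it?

11

Set n(n+1)/2 = 66, giving n² + n − 132 = 0.
The discriminant is 1 + 8·66 = 529, and √529 = 23.
So n = (-1 + 23) / 2 = 22/2 = 11.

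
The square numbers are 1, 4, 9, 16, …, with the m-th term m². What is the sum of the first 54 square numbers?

Σ_{i=1}^{54} i² = 54·55·109/6 = 53955.

53955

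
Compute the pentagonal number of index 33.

The 33rd pentagonal number is n(3n−1)/2 with n = 33.
33·(3·33 − 1)/2 = 33·98/2 = 33·49 = 1617.

1617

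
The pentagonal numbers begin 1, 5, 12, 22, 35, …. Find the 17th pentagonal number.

The 17th pentagonal number is n(3n−1)/2 with n = 17.
17·(3·17 − 1)/2 = 17·50/2 = 17·25 = 425.

425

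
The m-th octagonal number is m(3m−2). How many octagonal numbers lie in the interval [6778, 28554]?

50

The n-th octagonal number is n(3n−2).
Smallest index with value ≥ 6778: n = 48 (giving 6816).
Largest index with value ≤ 28554: n = 97 (giving 28033).
Indices 48 through 97: 50 terms.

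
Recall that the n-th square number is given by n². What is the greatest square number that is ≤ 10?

9

Solve n² ≤ 10 for integer n.
n = 3 gives 9 ≤ 10, while n = 4 gives 16 > 10; so the answer is 9.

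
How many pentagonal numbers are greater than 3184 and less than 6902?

21

The n-th pentagonal number is n(3n−1)/2.
Smallest index with value > 3184: n = 47 (giving 3290).
Largest index with value < 6902: n = 67 (giving 6700).
Indices 47 through 67: 21 terms.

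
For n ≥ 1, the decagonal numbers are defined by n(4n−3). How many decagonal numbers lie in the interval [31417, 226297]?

The n-th decagonal number is n(4n−3).
Smallest index with value ≥ 31417: n = 89 (giving 31417).
Largest index with value ≤ 226297: n = 238 (giving 225862).
Indices 89 through 238: 150 terms.

150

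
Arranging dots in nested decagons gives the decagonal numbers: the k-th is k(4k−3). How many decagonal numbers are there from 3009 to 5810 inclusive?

11

The n-th decagonal number is n(4n−3).
Smallest index with value ≥ 3009: n = 28 (giving 3052).
Largest index with value ≤ 5810: n = 38 (giving 5662).
Indices 28 through 38: 11 terms.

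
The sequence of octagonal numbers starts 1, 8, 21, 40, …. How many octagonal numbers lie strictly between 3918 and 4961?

4

The n-th octagonal number is n(3n−2).
Smallest index with value > 3918: n = 37 (giving 4033).
Largest index with value < 4961: n = 40 (giving 4720).
Indices 37 through 40: 4 terms.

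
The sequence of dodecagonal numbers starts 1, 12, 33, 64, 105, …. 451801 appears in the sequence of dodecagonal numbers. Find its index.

301

Set n(5n−4) = 451801, giving 5n² − 4n − 451801 = 0.
The discriminant is 16 + 20·451801 = 9036036, and √9036036 = 3006.
So n = (4 + 3006) / 10 = 3010/10 = 301.
Check: 301·(5·301 − 4) = 451801. ✓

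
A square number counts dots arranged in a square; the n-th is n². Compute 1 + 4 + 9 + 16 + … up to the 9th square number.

Σ_{i=1}^{9} i² = 9·10·19/6 = 285.

285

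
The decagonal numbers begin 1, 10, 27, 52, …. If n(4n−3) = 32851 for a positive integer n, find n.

Set n(4n−3) = 32851, giving 4n² − 3n − 32851 = 0.
The discriminant is 9 + 16·32851 = 525625, and √525625 = 725.
So n = (3 + 725) / 8 = 728/8 = 91.

91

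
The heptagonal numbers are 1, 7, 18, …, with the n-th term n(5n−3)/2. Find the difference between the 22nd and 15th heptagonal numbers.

637

22·(5·22 − 3)/2 = 1177 and 15·(5·15 − 3)/2 = 540.
Difference: 1177 − 540 = 637.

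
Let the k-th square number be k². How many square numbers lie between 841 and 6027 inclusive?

The n-th square number is n².
Smallest index with value ≥ 841: n = 29 (giving 841).
Largest index with value ≤ 6027: n = 77 (giving 5929).
Indices 29 through 77: 49 terms.

49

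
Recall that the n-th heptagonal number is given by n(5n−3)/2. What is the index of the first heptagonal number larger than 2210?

Solve n(5n−3)/2 > 2210 for integer n.
The largest n with value ≤ 2210 is 30 (since 2205 ≤ 2210 < 2356), so the first above is n = 31, value 2356.

31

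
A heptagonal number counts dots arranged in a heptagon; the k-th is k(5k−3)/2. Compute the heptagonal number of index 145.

52345

The 145th heptagonal number is n(5n−3)/2 with n = 145.
145·(5·145 − 3)/2 = 145·722/2 = 145·361 = 52345.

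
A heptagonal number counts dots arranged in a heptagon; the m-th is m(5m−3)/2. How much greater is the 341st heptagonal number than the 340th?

1701

Consecutive heptagonal numbers differ by 5n − 4: here 5·341 − 4 = 1701.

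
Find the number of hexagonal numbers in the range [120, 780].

The n-th hexagonal number is n(2n−1).
Smallest index with value ≥ 120: n = 8 (giving 120).
Largest index with value ≤ 780: n = 20 (giving 780).
Indices 8 through 20: 13 terms.

13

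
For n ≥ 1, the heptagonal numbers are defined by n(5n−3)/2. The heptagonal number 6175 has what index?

50

Set n(5n−3)/2 = 6175, giving 5n² − 3n − 12350 = 0.
The discriminant is 9 + 40·6175 = 247009, and √247009 = 497.
So n = (3 + 497) / 10 = 500/10 = 50.
Check: 50·(5·50 − 3)/2 = 6175. ✓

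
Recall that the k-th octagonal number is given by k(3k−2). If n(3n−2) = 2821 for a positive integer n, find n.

31

Set n(3n−2) = 2821, giving 3n² − 2n − 2821 = 0.
The discriminant is 4 + 12·2821 = 33856, and √33856 = 184.
So n = (2 + 184) / 6 = 186/6 = 31.
Check: 31·(3·31 − 2) = 2821. ✓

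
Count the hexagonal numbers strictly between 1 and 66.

4

The n-th hexagonal number is n(2n−1).
Smallest index with value > 1: n = 2 (giving 6).
Largest index with value < 66: n = 5 (giving 45).
Indices 2 through 5: 4 terms.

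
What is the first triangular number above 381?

406

Solve n(n+1)/2 > 381 for integer n.
The largest n with value ≤ 381 is 27 (since 378 ≤ 381 < 406), so the first above is n = 28, value 406.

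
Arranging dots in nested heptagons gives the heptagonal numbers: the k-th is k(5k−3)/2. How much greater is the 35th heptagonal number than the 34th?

171

Consecutive heptagonal numbers differ by 5n − 4: here 5·35 − 4 = 171.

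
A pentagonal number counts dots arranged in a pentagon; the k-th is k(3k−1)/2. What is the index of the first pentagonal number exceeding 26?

Solve n(3n−1)/2 > 26 for integer n.
The largest n with value ≤ 26 is 4 (since 22 ≤ 26 < 35), so the first above is n = 5, value 35.

5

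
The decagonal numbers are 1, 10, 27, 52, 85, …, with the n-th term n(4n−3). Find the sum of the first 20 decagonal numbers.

Σ i(4i−3) = 4Σi² − 3Σi over i = 1..20.
Σi = 210 and Σi² = 2870.
4·2870 − 3·210 = 10850.

10850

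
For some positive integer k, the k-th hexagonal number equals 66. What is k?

6

Set n(2n−1) = 66, giving 2n² − n − 66 = 0.
The discriminant is 1 + 8·66 = 529, and √529 = 23.
So n = (1 + 23) / 4 = 24/4 = 6.
Check: 6·(2·6 − 1) = 66. ✓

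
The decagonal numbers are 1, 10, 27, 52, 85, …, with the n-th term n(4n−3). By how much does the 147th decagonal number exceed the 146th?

1169

Consecutive decagonal numbers differ by 8n − 7: here 8·147 − 7 = 1169.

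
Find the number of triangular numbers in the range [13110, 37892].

The n-th triangular number is n(n+1)/2.
Smallest index with value ≥ 13110: n = 162 (giving 13203).
Largest index with value ≤ 37892: n = 274 (giving 37675).
Indices 162 through 274: 113 terms.

113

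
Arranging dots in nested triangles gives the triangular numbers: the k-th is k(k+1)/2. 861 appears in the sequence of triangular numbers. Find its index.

41

Set n(n+1)/2 = 861, giving n² + n − 1722 = 0.
So n = (-1 + 83) / 2 = 82/2 = 41.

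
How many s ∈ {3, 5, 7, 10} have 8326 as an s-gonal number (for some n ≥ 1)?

1

s = 3: P(3, 128) = 8256 and P(3, 129) = 8385; 8326 is not s-gonal.
s = 5: P(5, 74) = 8177 and P(5, 75) = 8400; 8326 is not s-gonal.
s = 7: P(7, 58) = 8323 and P(7, 59) = 8614; 8326 is not s-gonal.
s = 10: P(10, 46) = 8326. ✓
Hits: s ∈ {10} → 1.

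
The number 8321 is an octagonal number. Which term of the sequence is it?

53

Set n(3n−2) = 8321, giving 3n² − 2n − 8321 = 0.
So n = (2 + 316) / 6 = 318/6 = 53.
Check: 53·(3·53 − 2) = 8321. ✓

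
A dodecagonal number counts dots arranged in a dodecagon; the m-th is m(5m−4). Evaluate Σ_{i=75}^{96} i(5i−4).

801031

Σ i(5i−4) = 5Σi² − 4Σi over i = 75..96.
Σi = 4656 − 2775 = 1881 and Σi² = 299536 − 137825 = 161711.
5·161711 − 4·1881 = 801031.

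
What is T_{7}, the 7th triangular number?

28

The 7th triangular number is n(n+1)/2 with n = 7.
7·8/2 = 56/2 = 28.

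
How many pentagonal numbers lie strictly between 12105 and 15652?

12

The n-th pentagonal number is n(3n−1)/2.
Smallest index with value > 12105: n = 91 (giving 12376).
Largest index with value < 15652: n = 102 (giving 15555).
Indices 91 through 102: 12 terms.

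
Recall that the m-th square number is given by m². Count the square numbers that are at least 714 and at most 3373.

32

The n-th square number is n².
Smallest index with value ≥ 714: n = 27 (giving 729).
Largest index with value ≤ 3373: n = 58 (giving 3364).
Indices 27 through 58: 32 terms.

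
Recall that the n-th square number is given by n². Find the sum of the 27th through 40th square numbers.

Σ_{i=27}^{40} i² = 22140 − 6201 = 15939.

15939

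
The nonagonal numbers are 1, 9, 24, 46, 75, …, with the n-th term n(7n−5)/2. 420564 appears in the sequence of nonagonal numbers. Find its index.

Set n(7n−5)/2 = 420564, giving 7n² − 5n − 841128 = 0.
So n = (5 + 4853) / 14 = 4858/14 = 347.
Check: 347·(7·347 − 5)/2 = 420564. ✓

347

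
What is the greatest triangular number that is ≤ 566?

Solve n(n+1)/2 ≤ 566 for integer n.
n = 33 gives 561 ≤ 566, while n = 34 gives 595 > 566; so the answer is 561.

561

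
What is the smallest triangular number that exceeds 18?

21

Solve n(n+1)/2 > 18 for integer n.
The largest n with value ≤ 18 is 5 (since 15 ≤ 18 < 21), so the first above is n = 6, value 21.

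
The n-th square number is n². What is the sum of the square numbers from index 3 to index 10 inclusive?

380

Σ_{i=3}^{10} i² = 385 − 5 = 380.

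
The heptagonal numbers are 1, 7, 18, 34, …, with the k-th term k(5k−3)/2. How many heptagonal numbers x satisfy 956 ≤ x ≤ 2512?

The n-th heptagonal number is n(5n−3)/2.
Smallest index with value ≥ 956: n = 20 (giving 970).
Largest index with value ≤ 2512: n = 32 (giving 2512).
Indices 20 through 32: 13 terms.

13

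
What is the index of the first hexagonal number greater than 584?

18

Solve n(2n−1) > 584 for integer n.
The largest n with value ≤ 584 is 17 (since 561 ≤ 584 < 630), so the first above is n = 18, value 630.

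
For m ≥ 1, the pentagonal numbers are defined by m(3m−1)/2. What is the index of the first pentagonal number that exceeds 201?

12

Solve n(3n−1)/2 > 201 for integer n.
The largest n with value ≤ 201 is 11 (since 176 ≤ 201 < 210), so the first above is n = 12, value 210.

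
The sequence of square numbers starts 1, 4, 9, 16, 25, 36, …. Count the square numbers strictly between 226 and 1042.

17

The n-th square number is n².
Smallest index with value > 226: n = 16 (giving 256).
Largest index with value < 1042: n = 32 (giving 1024).
Indices 16 through 32: 17 terms.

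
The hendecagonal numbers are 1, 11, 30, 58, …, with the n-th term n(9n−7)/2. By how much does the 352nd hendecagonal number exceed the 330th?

352·(9·352 − 7)/2 = 556336 and 330·(9·330 − 7)/2 = 488895.
Difference: 556336 − 488895 = 67441.

67441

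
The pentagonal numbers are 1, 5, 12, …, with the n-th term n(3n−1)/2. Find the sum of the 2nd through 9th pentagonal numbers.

Σ i(3i−1)/2 = (3Σi² − Σi) / 2 over i = 2..9.
Σi = 45 − 1 = 44 and Σi² = 285 − 1 = 284.
(3·284 − 1·44) / 2 = 808/2 = 404.

404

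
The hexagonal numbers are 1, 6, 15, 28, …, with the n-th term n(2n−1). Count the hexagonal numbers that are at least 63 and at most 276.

The n-th hexagonal number is n(2n−1).
Smallest index with value ≥ 63: n = 6 (giving 66).
Largest index with value ≤ 276: n = 12 (giving 276).
Indices 6 through 12: 7 terms.

7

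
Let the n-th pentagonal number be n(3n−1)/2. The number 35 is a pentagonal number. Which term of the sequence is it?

Set n(3n−1)/2 = 35, giving 3n² − n − 70 = 0.
So n = (1 + 29) / 6 = 30/6 = 5.

5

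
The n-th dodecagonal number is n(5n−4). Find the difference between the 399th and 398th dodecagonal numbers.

3981

Consecutive dodecagonal numbers differ by 10n − 9: here 10·399 − 9 = 3981.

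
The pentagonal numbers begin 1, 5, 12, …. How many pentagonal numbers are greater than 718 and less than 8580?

The n-th pentagonal number is n(3n−1)/2.
Smallest index with value > 718: n = 23 (giving 782).
Largest index with value < 8580: n = 75 (giving 8400).
Indices 23 through 75: 53 terms.

53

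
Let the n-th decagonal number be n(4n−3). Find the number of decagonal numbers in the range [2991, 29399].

The n-th decagonal number is n(4n−3).
Smallest index with value ≥ 2991: n = 28 (giving 3052).
Largest index with value ≤ 29399: n = 86 (giving 29326).
Indices 28 through 86: 59 terms.

59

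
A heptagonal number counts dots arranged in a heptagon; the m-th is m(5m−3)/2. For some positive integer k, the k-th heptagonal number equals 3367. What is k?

Set n(5n−3)/2 = 3367, giving 5n² − 3n − 6734 = 0.
The discriminant is 9 + 40·3367 = 134689, and √134689 = 367.
So n = (3 + 367) / 10 = 370/10 = 37.

37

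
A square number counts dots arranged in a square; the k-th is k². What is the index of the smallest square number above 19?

5

Solve n² > 19 for integer n.
The largest n with value ≤ 19 is 4 (since 16 ≤ 19 < 25), so the first above is n = 5, value 25.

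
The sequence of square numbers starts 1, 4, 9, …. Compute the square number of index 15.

The 15th square number is n² with n = 15.
15² = 225.

225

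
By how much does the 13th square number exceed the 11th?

13² = 169 and 11² = 121.
Difference: 169 − 121 = 48.

48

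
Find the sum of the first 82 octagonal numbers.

Σ i(3i−2) = 3Σi² − 2Σi over i = 1..82.
Σi = 3403 and Σi² = 187165.
3·187165 − 2·3403 = 554689.

554689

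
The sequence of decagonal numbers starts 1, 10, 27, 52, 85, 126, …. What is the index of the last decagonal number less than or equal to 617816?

Solve n(4n−3) ≤ 617816 for integer n.
n = 393 gives 616617 ≤ 617816, while n = 394 gives 619762 > 617816; so the answer is index 393.

393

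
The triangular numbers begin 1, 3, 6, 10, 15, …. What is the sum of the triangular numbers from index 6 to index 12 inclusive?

329

Σ i(i+1)/2 = (Σi² + Σi) / 2 over i = 6..12.
Σi = 78 − 15 = 63 and Σi² = 650 − 55 = 595.
(1·595 + 1·63) / 2 = 658/2 = 329.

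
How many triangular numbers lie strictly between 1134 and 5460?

56

The n-th triangular number is n(n+1)/2.
Smallest index with value > 1134: n = 48 (giving 1176).
Largest index with value < 5460: n = 103 (giving 5356).
Indices 48 through 103: 56 terms.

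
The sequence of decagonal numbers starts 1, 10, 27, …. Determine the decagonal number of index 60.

14220

The 60th decagonal number is n(4n−3) with n = 60.
60·(4·60 − 3) = 60·237 = 14220.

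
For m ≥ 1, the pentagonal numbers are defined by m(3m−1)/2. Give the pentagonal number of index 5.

35

The 5th pentagonal number is n(3n−1)/2 with n = 5.
5·(3·5 − 1)/2 = 5·14/2 = 5·7 = 35.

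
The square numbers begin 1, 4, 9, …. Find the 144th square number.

The 144th square number is n² with n = 144.
144² = 20736.

20736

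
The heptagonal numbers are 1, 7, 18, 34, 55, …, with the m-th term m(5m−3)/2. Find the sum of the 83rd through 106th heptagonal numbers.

535288

Σ i(5i−3)/2 = (5Σi² − 3Σi) / 2 over i = 83..106.
Σi = 5671 − 3403 = 2268 and Σi² = 402641 − 187165 = 215476.
(5·215476 − 3·2268) / 2 = 1070576/2 = 535288.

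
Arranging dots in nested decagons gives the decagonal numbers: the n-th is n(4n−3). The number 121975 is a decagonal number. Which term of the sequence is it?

175

Set n(4n−3) = 121975, giving 4n² − 3n − 121975 = 0.
The discriminant is 9 + 16·121975 = 1951609, and √1951609 = 1397.
So n = (3 + 1397) / 8 = 1400/8 = 175.
Check: 175·(4·175 − 3) = 121975. ✓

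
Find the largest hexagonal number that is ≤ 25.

Solve n(2n−1) ≤ 25 for integer n.
n = 3 gives 15 ≤ 25, while n = 4 gives 28 > 25; so the answer is 15.

15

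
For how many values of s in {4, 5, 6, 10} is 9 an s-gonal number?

1

s = 4: P(4, 3) = 9. ✓
s = 5: P(5, 2) = 5 and P(5, 3) = 12; 9 is not s-gonal.
s = 6: P(6, 2) = 6 and P(6, 3) = 15; 9 is not s-gonal.
s = 10: P(10, 1) = 1 and P(10, 2) = 10; 9 is not s-gonal.
Hits: s ∈ {4} → 1.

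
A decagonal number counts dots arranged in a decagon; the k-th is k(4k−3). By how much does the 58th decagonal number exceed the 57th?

Consecutive decagonal numbers differ by 8n − 7: here 8·58 − 7 = 457.

457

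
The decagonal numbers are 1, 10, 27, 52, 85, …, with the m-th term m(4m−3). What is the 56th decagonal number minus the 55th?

441

Consecutive decagonal numbers differ by 8n − 7: here 8·56 − 7 = 441.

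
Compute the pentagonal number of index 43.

2752

The 43rd pentagonal number is n(3n−1)/2 with n = 43.
43·(3·43 − 1)/2 = 43·128/2 = 43·64 = 2752.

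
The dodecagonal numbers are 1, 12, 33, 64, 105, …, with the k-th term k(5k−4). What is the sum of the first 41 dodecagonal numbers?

115661

Σ i(5i−4) = 5Σi² − 4Σi over i = 1..41.
Σi = 861 and Σi² = 23821.
5·23821 − 4·861 = 115661.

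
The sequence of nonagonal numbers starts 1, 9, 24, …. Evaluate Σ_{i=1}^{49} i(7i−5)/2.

138425

Σ i(7i−5)/2 = (7Σi² − 5Σi) / 2 over i = 1..49.
Σi = 1225 and Σi² = 40425.
(7·40425 − 5·1225) / 2 = 276850/2 = 138425.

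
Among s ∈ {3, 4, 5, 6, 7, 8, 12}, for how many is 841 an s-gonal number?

1

s = 3: P(3, 40) = 820 and P(3, 41) = 861; 841 is not s-gonal.
s = 4: P(4, 29) = 841. ✓
s = 5: P(5, 23) = 782 and P(5, 24) = 852; 841 is not s-gonal.
s = 6: P(6, 20) = 780 and P(6, 21) = 861; 841 is not s-gonal.
s = 7: P(7, 18) = 783 and P(7, 19) = 874; 841 is not s-gonal.
s = 8: P(8, 17) = 833 and P(8, 18) = 936; 841 is not s-gonal.
s = 12: P(12, 13) = 793 and P(12, 14) = 924; 841 is not s-gonal.
Hits: s ∈ {4} → 1.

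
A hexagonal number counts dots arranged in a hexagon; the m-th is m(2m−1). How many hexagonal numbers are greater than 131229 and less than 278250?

The n-th hexagonal number is n(2n−1).
Smallest index with value > 131229: n = 257 (giving 131841).
Largest index with value < 278250: n = 373 (giving 277885).
Indices 257 through 373: 117 terms.

117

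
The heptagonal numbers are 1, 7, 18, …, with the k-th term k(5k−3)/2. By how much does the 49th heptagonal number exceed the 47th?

49·(5·49 − 3)/2 = 5929 and 47·(5·47 − 3)/2 = 5452.
Difference: 5929 − 5452 = 477.

477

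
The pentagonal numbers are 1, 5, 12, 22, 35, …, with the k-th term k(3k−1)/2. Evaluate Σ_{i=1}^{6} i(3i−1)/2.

126

Σ i(3i−1)/2 = (3Σi² − Σi) / 2 over i = 1..6.
Σi = 21 and Σi² = 91.
(3·91 − 1·21) / 2 = 252/2 = 126.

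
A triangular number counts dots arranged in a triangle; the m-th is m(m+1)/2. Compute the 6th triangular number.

The 6th triangular number is n(n+1)/2 with n = 6.
6·7/2 = 42/2 = 21.

21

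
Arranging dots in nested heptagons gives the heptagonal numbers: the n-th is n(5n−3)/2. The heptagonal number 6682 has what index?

52

Set n(5n−3)/2 = 6682, giving 5n² − 3n − 13364 = 0.
The discriminant is 9 + 40·6682 = 267289, and √267289 = 517.
So n = (3 + 517) / 10 = 520/10 = 52.
Check: 52·(5·52 − 3)/2 = 6682. ✓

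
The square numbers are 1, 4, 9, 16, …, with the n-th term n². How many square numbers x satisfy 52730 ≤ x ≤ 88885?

69

The n-th square number is n².
Smallest index with value ≥ 52730: n = 230 (giving 52900).
Largest index with value ≤ 88885: n = 298 (giving 88804).
Indices 230 through 298: 69 terms.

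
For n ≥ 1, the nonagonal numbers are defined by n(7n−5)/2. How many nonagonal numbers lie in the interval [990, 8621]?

The n-th nonagonal number is n(7n−5)/2.
Smallest index with value ≥ 990: n = 18 (giving 1089).
Largest index with value ≤ 8621: n = 49 (giving 8281).
Indices 18 through 49: 32 terms.

32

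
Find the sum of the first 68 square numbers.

107134

Σ_{i=1}^{68} i² = 68·69·137/6 = 107134.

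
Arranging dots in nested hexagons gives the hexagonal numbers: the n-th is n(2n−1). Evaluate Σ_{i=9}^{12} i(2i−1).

Σ i(2i−1) = 2Σi² − Σi over i = 9..12.
Σi = 78 − 36 = 42 and Σi² = 650 − 204 = 446.
2·446 − 1·42 = 850.

850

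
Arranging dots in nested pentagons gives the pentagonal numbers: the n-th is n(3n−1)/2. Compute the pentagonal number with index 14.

The 14th pentagonal number is n(3n−1)/2 with n = 14.
14·(3·14 − 1)/2 = 14·41/2 = 287.

287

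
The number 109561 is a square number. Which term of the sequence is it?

We need n² = 109561, so n = √109561 = 331.

331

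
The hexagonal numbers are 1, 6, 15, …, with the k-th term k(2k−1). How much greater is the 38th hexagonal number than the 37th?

149

Consecutive hexagonal numbers differ by 4n − 3: here 4·38 − 3 = 149.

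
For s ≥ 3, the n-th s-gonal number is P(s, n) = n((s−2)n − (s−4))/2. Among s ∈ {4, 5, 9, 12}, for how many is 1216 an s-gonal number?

s = 4: P(4, 34) = 1156 and P(4, 35) = 1225; 1216 is not s-gonal.
s = 5: P(5, 28) = 1162 and P(5, 29) = 1247; 1216 is not s-gonal.
s = 9: P(9, 19) = 1216. ✓
s = 12: P(12, 16) = 1216. ✓
Hits: s ∈ {9, 12} → 2.

2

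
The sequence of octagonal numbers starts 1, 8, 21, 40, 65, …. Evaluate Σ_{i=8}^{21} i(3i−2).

Σ i(3i−2) = 3Σi² − 2Σi over i = 8..21.
Σi = 231 − 28 = 203 and Σi² = 3311 − 140 = 3171.
3·3171 − 2·203 = 9107.

9107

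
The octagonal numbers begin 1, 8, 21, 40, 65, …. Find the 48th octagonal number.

6816

The 48th octagonal number is n(3n−2) with n = 48.
48·(3·48 − 2) = 48·142 = 6816.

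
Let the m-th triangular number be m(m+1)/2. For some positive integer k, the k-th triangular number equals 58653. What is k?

342

Set n(n+1)/2 = 58653, giving n² + n − 117306 = 0.
The discriminant is 1 + 8·58653 = 469225, and √469225 = 685.
So n = (-1 + 685) / 2 = 684/2 = 342.
Check: 342·343/2 = 58653. ✓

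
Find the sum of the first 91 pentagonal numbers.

Σ i(3i−1)/2 = (3Σi² − Σi) / 2 over i = 1..91.
Σi = 4186 and Σi² = 255346.
(3·255346 − 1·4186) / 2 = 761852/2 = 380926.

380926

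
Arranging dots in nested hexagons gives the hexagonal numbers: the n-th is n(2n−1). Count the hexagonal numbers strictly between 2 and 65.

The n-th hexagonal number is n(2n−1).
Smallest index with value > 2: n = 2 (giving 6).
Largest index with value < 65: n = 5 (giving 45).
Indices 2 through 5: 4 terms.

4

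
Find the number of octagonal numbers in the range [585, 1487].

The n-th octagonal number is n(3n−2).
Smallest index with value ≥ 585: n = 15 (giving 645).
Largest index with value ≤ 1487: n = 22 (giving 1408).
Indices 15 through 22: 8 terms.

8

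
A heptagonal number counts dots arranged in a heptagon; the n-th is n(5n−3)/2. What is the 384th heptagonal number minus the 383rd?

1916

Consecutive heptagonal numbers differ by 5n − 4: here 5·384 − 4 = 1916.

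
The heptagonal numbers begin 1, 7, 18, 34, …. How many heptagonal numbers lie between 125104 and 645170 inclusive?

The n-th heptagonal number is n(5n−3)/2.
Smallest index with value ≥ 125104: n = 224 (giving 125104).
Largest index with value ≤ 645170: n = 508 (giving 644398).
Indices 224 through 508: 285 terms.

285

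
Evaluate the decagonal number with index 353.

The 353rd decagonal number is n(4n−3) with n = 353.
353·(4·353 − 3) = 353·1409 = 497377.

497377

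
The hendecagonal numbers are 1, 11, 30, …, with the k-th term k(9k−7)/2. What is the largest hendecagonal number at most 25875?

25726

Solve n(9n−7)/2 ≤ 25875 for integer n.
n = 76 gives 25726 ≤ 25875, while n = 77 gives 26411 > 25875; so the answer is 25726.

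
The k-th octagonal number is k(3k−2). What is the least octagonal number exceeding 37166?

37408

Solve n(3n−2) > 37166 for integer n.
The largest n with value ≤ 37166 is 111 (since 36741 ≤ 37166 < 37408), so the first above is n = 112, value 37408.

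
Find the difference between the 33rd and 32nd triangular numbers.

33

Consecutive triangular numbers differ by n: T_{33} − T_{32} = 33.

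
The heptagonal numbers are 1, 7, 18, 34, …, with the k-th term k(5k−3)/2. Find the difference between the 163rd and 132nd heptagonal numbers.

163·(5·163 − 3)/2 = 66178 and 132·(5·132 − 3)/2 = 43362.
Difference: 66178 − 43362 = 22816.

22816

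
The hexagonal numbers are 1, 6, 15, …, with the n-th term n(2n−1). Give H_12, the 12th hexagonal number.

276

The 12th hexagonal number is n(2n−1) with n = 12.
12·(2·12 − 1) = 12·23 = 276.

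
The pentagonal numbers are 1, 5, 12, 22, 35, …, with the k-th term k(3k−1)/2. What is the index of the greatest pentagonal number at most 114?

8

Solve n(3n−1)/2 ≤ 114 for integer n.
n = 8 gives 92 ≤ 114, while n = 9 gives 117 > 114; so the answer is index 8.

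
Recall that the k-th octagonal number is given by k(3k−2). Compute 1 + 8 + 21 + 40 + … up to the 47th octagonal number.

Σ i(3i−2) = 3Σi² − 2Σi over i = 1..47.
Σi = 1128 and Σi² = 35720.
3·35720 − 2·1128 = 104904.

104904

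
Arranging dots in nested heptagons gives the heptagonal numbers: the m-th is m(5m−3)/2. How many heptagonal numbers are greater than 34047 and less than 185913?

The n-th heptagonal number is n(5n−3)/2.
Smallest index with value > 34047: n = 118 (giving 34633).
Largest index with value < 185913: n = 272 (giving 184552).
Indices 118 through 272: 155 terms.

155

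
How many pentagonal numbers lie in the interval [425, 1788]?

The n-th pentagonal number is n(3n−1)/2.
Smallest index with value ≥ 425: n = 17 (giving 425).
Largest index with value ≤ 1788: n = 34 (giving 1717).
Indices 17 through 34: 18 terms.

18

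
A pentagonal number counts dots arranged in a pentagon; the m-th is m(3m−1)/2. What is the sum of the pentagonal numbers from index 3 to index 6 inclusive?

120

Σ i(3i−1)/2 = (3Σi² − Σi) / 2 over i = 3..6.
Σi = 21 − 3 = 18 and Σi² = 91 − 5 = 86.
(3·86 − 1·18) / 2 = 240/2 = 120.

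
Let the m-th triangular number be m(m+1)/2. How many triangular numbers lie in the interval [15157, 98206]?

269

The n-th triangular number is n(n+1)/2.
Smallest index with value ≥ 15157: n = 174 (giving 15225).
Largest index with value ≤ 98206: n = 442 (giving 97903).
Indices 174 through 442: 269 terms.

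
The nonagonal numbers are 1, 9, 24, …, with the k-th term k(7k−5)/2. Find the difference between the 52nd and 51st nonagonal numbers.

358

Consecutive nonagonal numbers differ by 7n − 6: here 7·52 − 6 = 358.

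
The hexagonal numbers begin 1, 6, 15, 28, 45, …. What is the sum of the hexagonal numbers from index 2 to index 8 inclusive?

371

Σ i(2i−1) = 2Σi² − Σi over i = 2..8.
Σi = 36 − 1 = 35 and Σi² = 204 − 1 = 203.
2·203 − 1·35 = 371.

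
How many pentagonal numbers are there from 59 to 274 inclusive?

The n-th pentagonal number is n(3n−1)/2.
Smallest index with value ≥ 59: n = 7 (giving 70).
Largest index with value ≤ 274: n = 13 (giving 247).
Indices 7 through 13: 7 terms.

7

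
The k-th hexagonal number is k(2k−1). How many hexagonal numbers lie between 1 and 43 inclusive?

The n-th hexagonal number is n(2n−1).
Smallest index with value ≥ 1: n = 1 (giving 1).
Largest index with value ≤ 43: n = 4 (giving 28).
Indices 1 through 4: 4 terms.

4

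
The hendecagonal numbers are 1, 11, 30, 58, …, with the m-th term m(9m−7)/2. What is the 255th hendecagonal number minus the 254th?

2287

Consecutive hendecagonal numbers differ by 9n − 8: here 9·255 − 8 = 2287.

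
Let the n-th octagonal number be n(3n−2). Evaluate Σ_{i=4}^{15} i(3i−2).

Σ i(3i−2) = 3Σi² − 2Σi over i = 4..15.
Σi = 120 − 6 = 114 and Σi² = 1240 − 14 = 1226.
3·1226 − 2·114 = 3450.

3450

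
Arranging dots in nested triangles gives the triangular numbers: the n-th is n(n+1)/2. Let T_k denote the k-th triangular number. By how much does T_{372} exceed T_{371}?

372

Consecutive triangular numbers differ by n: T_{372} − T_{371} = 372.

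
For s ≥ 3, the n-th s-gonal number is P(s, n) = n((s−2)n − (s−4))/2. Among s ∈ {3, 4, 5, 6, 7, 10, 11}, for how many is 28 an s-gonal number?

2

s = 3: P(3, 7) = 28. ✓
s = 4: P(4, 5) = 25 and P(4, 6) = 36; 28 is not s-gonal.
s = 5: P(5, 4) = 22 and P(5, 5) = 35; 28 is not s-gonal.
s = 6: P(6, 4) = 28. ✓
s = 7: P(7, 3) = 18 and P(7, 4) = 34; 28 is not s-gonal.
s = 10: P(10, 3) = 27 and P(10, 4) = 52; 28 is not s-gonal.
s = 11: P(11, 2) = 11 and P(11, 3) = 30; 28 is not s-gonal.
Hits: s ∈ {3, 6} → 2.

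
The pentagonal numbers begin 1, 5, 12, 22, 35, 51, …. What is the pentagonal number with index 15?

The 15th pentagonal number is n(3n−1)/2 with n = 15.
15·(3·15 − 1)/2 = 15·44/2 = 15·22 = 330.

330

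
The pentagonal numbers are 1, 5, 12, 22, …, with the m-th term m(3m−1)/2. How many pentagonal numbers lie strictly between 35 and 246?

7

The n-th pentagonal number is n(3n−1)/2.
Smallest index with value > 35: n = 6 (giving 51).
Largest index with value < 246: n = 12 (giving 210).
Indices 6 through 12: 7 terms.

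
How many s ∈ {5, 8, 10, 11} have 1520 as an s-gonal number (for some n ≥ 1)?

1

s = 5: P(5, 32) = 1520. ✓
s = 8: P(8, 22) = 1408 and P(8, 23) = 1541; 1520 is not s-gonal.
s = 10: P(10, 19) = 1387 and P(10, 20) = 1540; 1520 is not s-gonal.
s = 11: P(11, 18) = 1395 and P(11, 19) = 1558; 1520 is not s-gonal.
Hits: s ∈ {5} → 1.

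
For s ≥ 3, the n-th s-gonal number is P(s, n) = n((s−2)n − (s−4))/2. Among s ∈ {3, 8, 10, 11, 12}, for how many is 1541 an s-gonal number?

s = 3: P(3, 55) = 1540 and P(3, 56) = 1596; 1541 is not s-gonal.
s = 8: P(8, 23) = 1541. ✓
s = 10: P(10, 20) = 1540 and P(10, 21) = 1701; 1541 is not s-gonal.
s = 11: P(11, 18) = 1395 and P(11, 19) = 1558; 1541 is not s-gonal.
s = 12: P(12, 17) = 1377 and P(12, 18) = 1548; 1541 is not s-gonal.
Hits: s ∈ {8} → 1.

1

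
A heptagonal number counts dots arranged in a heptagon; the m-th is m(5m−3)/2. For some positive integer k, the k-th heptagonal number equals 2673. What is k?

33

Set n(5n−3)/2 = 2673, giving 5n² − 3n − 5346 = 0.
The discriminant is 9 + 40·2673 = 106929, and √106929 = 327.
So n = (3 + 327) / 10 = 330/10 = 33.
Check: 33·(5·33 − 3)/2 = 2673. ✓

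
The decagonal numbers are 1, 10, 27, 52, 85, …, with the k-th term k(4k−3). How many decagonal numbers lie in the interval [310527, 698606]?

The n-th decagonal number is n(4n−3).
Smallest index with value ≥ 310527: n = 279 (giving 310527).
Largest index with value ≤ 698606: n = 418 (giving 697642).
Indices 279 through 418: 140 terms.

140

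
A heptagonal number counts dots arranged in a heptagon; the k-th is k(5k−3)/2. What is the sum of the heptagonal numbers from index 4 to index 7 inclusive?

282

Σ i(5i−3)/2 = (5Σi² − 3Σi) / 2 over i = 4..7.
Σi = 28 − 6 = 22 and Σi² = 140 − 14 = 126.
(5·126 − 3·22) / 2 = 564/2 = 282.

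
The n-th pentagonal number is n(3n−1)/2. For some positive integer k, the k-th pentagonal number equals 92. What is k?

8

Set n(3n−1)/2 = 92, giving 3n² − n − 184 = 0.
The discriminant is 1 + 24·92 = 2209, and √2209 = 47.
So n = (1 + 47) / 6 = 48/6 = 8.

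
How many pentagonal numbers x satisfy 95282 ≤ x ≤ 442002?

The n-th pentagonal number is n(3n−1)/2.
Smallest index with value ≥ 95282: n = 253 (giving 95887).
Largest index with value ≤ 442002: n = 543 (giving 442002).
Indices 253 through 543: 291 terms.

291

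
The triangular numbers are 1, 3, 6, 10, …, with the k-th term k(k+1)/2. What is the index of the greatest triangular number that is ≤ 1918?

Solve n(n+1)/2 ≤ 1918 for integer n.
n = 61 gives 1891 ≤ 1918, while n = 62 gives 1953 > 1918; so the answer is index 61.

61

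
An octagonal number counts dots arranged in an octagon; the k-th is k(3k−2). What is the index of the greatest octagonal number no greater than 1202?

Solve n(3n−2) ≤ 1202 for integer n.
n = 20 gives 1160 ≤ 1202, while n = 21 gives 1281 > 1202; so the answer is index 20.

20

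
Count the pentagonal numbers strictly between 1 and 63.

5

The n-th pentagonal number is n(3n−1)/2.
Smallest index with value > 1: n = 2 (giving 5).
Largest index with value < 63: n = 6 (giving 51).
Indices 2 through 6: 5 terms.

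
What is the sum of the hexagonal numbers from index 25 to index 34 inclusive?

17275

Σ i(2i−1) = 2Σi² − Σi over i = 25..34.
Σi = 595 − 300 = 295 and Σi² = 13685 − 4900 = 8785.
2·8785 − 1·295 = 17275.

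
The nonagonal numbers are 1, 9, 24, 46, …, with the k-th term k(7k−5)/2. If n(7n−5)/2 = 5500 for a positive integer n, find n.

40

Set n(7n−5)/2 = 5500, giving 7n² − 5n − 11000 = 0.
The discriminant is 25 + 56·5500 = 308025, and √308025 = 555.
So n = (5 + 555) / 14 = 560/14 = 40.
Check: 40·(7·40 − 5)/2 = 5500. ✓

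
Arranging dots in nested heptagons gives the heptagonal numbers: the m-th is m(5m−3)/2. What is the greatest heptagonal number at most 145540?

Solve n(5n−3)/2 ≤ 145540 for integer n.
n = 241 gives 144841 ≤ 145540, while n = 242 gives 146047 > 145540; so the answer is 144841.

144841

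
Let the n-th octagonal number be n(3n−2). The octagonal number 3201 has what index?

Set n(3n−2) = 3201, giving 3n² − 2n − 3201 = 0.
The discriminant is 4 + 12·3201 = 38416, and √38416 = 196.
So n = (2 + 196) / 6 = 198/6 = 33.

33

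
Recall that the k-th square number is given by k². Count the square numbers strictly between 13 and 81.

5

The n-th square number is n².
Smallest index with value > 13: n = 4 (giving 16).
Largest index with value < 81: n = 8 (giving 64).
Indices 4 through 8: 5 terms.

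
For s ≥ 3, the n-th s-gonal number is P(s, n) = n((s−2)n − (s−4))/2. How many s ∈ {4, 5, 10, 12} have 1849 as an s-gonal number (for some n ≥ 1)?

1

s = 4: P(4, 43) = 1849. ✓
s = 5: P(5, 35) = 1820 and P(5, 36) = 1926; 1849 is not s-gonal.
s = 10: P(10, 21) = 1701 and P(10, 22) = 1870; 1849 is not s-gonal.
s = 12: P(12, 19) = 1729 and P(12, 20) = 1920; 1849 is not s-gonal.
Hits: s ∈ {4} → 1.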